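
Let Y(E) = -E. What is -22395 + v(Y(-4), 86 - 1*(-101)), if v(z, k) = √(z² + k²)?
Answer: -22395 + √34985 ≈ -22208.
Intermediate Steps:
v(z, k) = √(k² + z²)
-22395 + v(Y(-4), 86 - 1*(-101)) = -22395 + √((86 - 1*(-101))² + (-1*(-4))²) = -22395 + √((86 + 101)² + 4²) = -22395 + √(187² + 16) = -22395 + √(34969 + 16) = -22395 + √34985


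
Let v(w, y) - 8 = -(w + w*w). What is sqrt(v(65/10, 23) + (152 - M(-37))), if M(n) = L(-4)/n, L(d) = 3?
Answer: sqrt(609649)/74 ≈ 10.551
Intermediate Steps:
M(n) = 3/n
v(w, y) = 8 - w - w**2 (v(w, y) = 8 - (w + w*w) = 8 - (w + w**2) = 8 + (-w - w**2) = 8 - w - w**2)
sqrt(v(65/10, 23) + (152 - M(-37))) = sqrt((8 - 65/10 - (65/10)**2) + (152 - 3/(-37))) = sqrt((8 - 65/10 - (65*(1/10))**2) + (152 - 3*(-1)/37)) = sqrt((8 - 1*13/2 - (13/2)**2) + (152 - 1*(-3/37))) = sqrt((8 - 13/2 - 1*169/4) + (152 + 3/37)) = sqrt((8 - 13/2 - 169/4) + 5627/37) = sqrt(-163/4 + 5627/37) = sqrt(16477/148) = sqrt(609649)/74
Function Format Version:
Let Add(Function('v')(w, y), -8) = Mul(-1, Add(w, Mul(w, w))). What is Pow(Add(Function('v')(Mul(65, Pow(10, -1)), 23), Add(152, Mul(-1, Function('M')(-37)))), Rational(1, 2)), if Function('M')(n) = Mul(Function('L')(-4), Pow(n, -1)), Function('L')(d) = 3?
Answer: Mul(Rational(1, 74), Pow(609649, Rational(1, 2))) ≈ 10.551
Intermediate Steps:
Function('M')(n) = Mul(3, Pow(n, -1))
Function('v')(w, y) = Add(8, Mul(-1, w), Mul(-1, Pow(w, 2))) (Function('v')(w, y) = Add(8, Mul(-1, Add(w, Mul(w, w)))) = Add(8, Mul(-1, Add(w, Pow(w, 2)))) = Add(8, Add(Mul(-1, w), Mul(-1, Pow(w, 2)))) = Add(8, Mul(-1, w), Mul(-1, Pow(w, 2))))
Pow(Add(Function('v')(Mul(65, Pow(10, -1)), 23), Add(152, Mul(-1, Function('M')(-37)))), Rational(1, 2)) = Pow(Add(Add(8, Mul(-1, Mul(65, Pow(10, -1))), Mul(-1, Pow(Mul(65, Pow(10, -1)), 2))), Add(152, Mul(-1, Mul(3, Pow(-37, -1))))), Rational(1, 2)) = Pow(Add(Add(8, Mul(-1, Mul(65, Rational(1, 10))), Mul(-1, Pow(Mul(65, Rational(1, 10)), 2))), Add(152, Mul(-1, Mul(3, Rational(-1, 37))))), Rational(1, 2)) = Pow(Add(Add(8, Mul(-1, Rational(13, 2)), Mul(-1, Pow(Rational(13, 2), 2))), Add(152, Mul(-1, Rational(-3, 37)))), Rational(1, 2)) = Pow(Add(Add(8, Rational(-13, 2), Mul(-1, Rational(169, 4))), Add(152, Rational(3, 37))), Rational(1, 2)) = Pow(Add(Add(8, Rational(-13, 2), Rational(-169, 4)), Rational(5627, 37)), Rational(1, 2)) = Pow(Add(Rational(-163, 4), Rational(5627, 37)), Rational(1, 2)) = Pow(Rational(16477, 148), Rational(1, 2)) = Mul(Rational(1, 74), Pow(609649, Rational(1, 2)))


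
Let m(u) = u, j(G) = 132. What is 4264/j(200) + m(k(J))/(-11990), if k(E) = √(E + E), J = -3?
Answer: 1066/33 - I*√6/11990 ≈ 32.303 - 0.00020429*I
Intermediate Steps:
k(E) = √2*√E (k(E) = √(2*E) = √2*√E)
4264/j(200) + m(k(J))/(-11990) = 4264/132 + (√2*√(-3))/(-11990) = 4264*(1/132) + (√2*(I*√3))*(-1/11990) = 1066/33 + (I*√6)*(-1/11990) = 1066/33 - I*√6/11990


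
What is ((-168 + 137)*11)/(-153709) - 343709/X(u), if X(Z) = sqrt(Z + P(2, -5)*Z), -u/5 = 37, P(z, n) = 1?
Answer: 341/153709 + 343709*I*sqrt(370)/370 ≈ 0.0022185 + 17869.0*I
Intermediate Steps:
u = -185 (u = -5*37 = -185)
X(Z) = sqrt(2)*sqrt(Z) (X(Z) = sqrt(Z + 1*Z) = sqrt(Z + Z) = sqrt(2*Z) = sqrt(2)*sqrt(Z))
((-168 + 137)*11)/(-153709) - 343709/X(u) = ((-168 + 137)*11)/(-153709) - 343709*(-I*sqrt(370)/370) = -31*11*(-1/153709) - 343709*(-I*sqrt(370)/370) = -341*(-1/153709) - 343709*(-I*sqrt(370)/370) = 341/153709 - (-343709)*I*sqrt(370)/370 = 341/153709 + 343709*I*sqrt(370)/370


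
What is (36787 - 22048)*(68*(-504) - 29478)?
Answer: -939611250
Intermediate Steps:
(36787 - 22048)*(68*(-504) - 29478) = 14739*(-34272 - 29478) = 14739*(-63750) = -939611250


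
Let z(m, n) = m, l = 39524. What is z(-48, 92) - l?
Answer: -39572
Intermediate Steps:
z(-48, 92) - l = -48 - 1*39524 = -48 - 39524 = -39572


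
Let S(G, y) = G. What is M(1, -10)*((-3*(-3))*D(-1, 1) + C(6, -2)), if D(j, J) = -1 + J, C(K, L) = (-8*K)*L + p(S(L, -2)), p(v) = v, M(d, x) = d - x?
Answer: 1034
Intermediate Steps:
C(K, L) = L - 8*K*L (C(K, L) = (-8*K)*L + L = -8*K*L + L = L - 8*K*L)
M(1, -10)*((-3*(-3))*D(-1, 1) + C(6, -2)) = (1 - 1*(-10))*((-3*(-3))*(-1 + 1) - 2*(1 - 8*6)) = (1 + 10)*(9*0 - 2*(1 - 48)) = 11*(0 - 2*(-47)) = 11*(0 + 94) = 11*94 = 1034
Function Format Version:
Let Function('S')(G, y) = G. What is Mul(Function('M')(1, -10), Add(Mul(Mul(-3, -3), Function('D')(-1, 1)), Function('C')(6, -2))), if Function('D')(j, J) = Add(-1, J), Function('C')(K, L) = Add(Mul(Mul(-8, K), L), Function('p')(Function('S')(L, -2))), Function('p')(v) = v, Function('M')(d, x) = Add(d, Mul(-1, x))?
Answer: 1034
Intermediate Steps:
Function('C')(K, L) = Add(L, Mul(-8, K, L)) (Function('C')(K, L) = Add(Mul(Mul(-8, K), L), L) = Add(Mul(-8, K, L), L) = Add(L, Mul(-8, K, L)))
Mul(Function('M')(1, -10), Add(Mul(Mul(-3, -3), Function('D')(-1, 1)), Function('C')(6, -2))) = Mul(Add(1, Mul(-1, -10)), Add(Mul(Mul(-3, -3), Add(-1, 1)), Mul(-2, Add(1, Mul(-8, 6))))) = Mul(Add(1, 10), Add(Mul(9, 0), Mul(-2, Add(1, -48)))) = Mul(11, Add(0, Mul(-2, -47))) = Mul(11, Add(0, 94)) = Mul(11, 94) = 1034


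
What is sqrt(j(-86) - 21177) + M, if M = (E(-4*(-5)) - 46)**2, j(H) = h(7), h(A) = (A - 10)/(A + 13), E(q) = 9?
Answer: 1369 + I*sqrt(2117715)/10 ≈ 1369.0 + 145.52*I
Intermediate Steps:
h(A) = (-10 + A)/(13 + A)
j(H) = -3/20 (j(H) = (-10 + 7)/(13 + 7) = -3/20)
M = 1369 (M = (9 - 46)**2 = (-37)**2 = 1369)
sqrt(j(-86) - 21177) + M = sqrt(-3/20 - 21177) + 1369 = sqrt(-423543/20) + 1369 = I*sqrt(2117715)/10 + 1369 = 1369 + I*sqrt(2117715)/10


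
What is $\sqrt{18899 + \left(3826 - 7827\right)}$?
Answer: $\sqrt{14898} \approx 122.06$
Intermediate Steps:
$\sqrt{18899 + \left(3826 - 7827\right)} = \sqrt{18899 - 4001} = \sqrt{14898}$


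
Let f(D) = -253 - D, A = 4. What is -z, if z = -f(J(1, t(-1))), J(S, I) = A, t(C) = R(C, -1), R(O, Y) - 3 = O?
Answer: -257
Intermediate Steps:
R(O, Y) = 3 + O
t(C) = 3 + C
J(S, I) = 4
z = 257 (z = -(-253 - 1*4) = -(-253 - 4) = -1*(-257) = 257)
-z = -1*257 = -257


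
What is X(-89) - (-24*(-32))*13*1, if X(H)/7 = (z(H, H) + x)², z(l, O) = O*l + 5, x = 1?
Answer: 439851319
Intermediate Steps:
z(l, O) = 5 + O*l
X(H) = 7*(6 + H²)² (X(H) = 7*((5 + H*H) + 1)² = 7*((5 + H²) + 1)² = 7*(6 + H²)²)
X(-89) - (-24*(-32))*13*1 = 7*(6 + (-89)²)² - (-24*(-32))*13*1 = 7*(6 + 7921)² - 768*13 = 7*7927² - 1*9984 = 7*62837329 - 9984 = 439861303 - 9984 = 439851319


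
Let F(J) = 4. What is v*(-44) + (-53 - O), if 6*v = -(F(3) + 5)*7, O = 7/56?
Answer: 3271/8 ≈ 408.88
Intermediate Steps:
O = ⅛ (O = 7*(1/56) = ⅛ ≈ 0.12500)
v = -21/2 (v = (-(4 + 5)*7)/6 = (-9*7)/6 = (-1*63)/6 = (⅙)*(-63) = -21/2 ≈ -10.500)
v*(-44) + (-53 - O) = -21/2*(-44) + (-53 - 1*⅛) = 462 + (-53 - ⅛) = 462 - 425/8 = 3271/8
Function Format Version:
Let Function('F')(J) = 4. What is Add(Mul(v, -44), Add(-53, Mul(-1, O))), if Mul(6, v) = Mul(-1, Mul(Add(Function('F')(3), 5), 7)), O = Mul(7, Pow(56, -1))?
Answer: Rational(3271, 8) ≈ 408.88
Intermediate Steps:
O = Rational(1, 8) (O = Mul(7, Rational(1, 56)) = Rational(1, 8) ≈ 0.12500)
v = Rational(-21, 2) (v = Mul(Rational(1, 6), Mul(-1, Mul(Add(4, 5), 7))) = Mul(Rational(1, 6), Mul(-1, Mul(9, 7))) = Mul(Rational(1, 6), Mul(-1, 63)) = Mul(Rational(1, 6), -63) = Rational(-21, 2) ≈ -10.500)
Add(Mul(v, -44), Add(-53, Mul(-1, O))) = Add(Mul(Rational(-21, 2), -44), Add(-53, Mul(-1, Rational(1, 8)))) = Add(462, Add(-53, Rational(-1, 8))) = Add(462, Rational(-425, 8)) = Rational(3271, 8)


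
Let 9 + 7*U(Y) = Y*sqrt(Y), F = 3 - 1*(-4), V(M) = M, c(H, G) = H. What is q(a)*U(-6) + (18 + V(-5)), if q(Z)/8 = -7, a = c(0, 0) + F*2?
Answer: 85 + 48*I*sqrt(6) ≈ 85.0 + 117.58*I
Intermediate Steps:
F = 7 (F = 3 + 4 = 7)
a = 14 (a = 0 + 7*2 = 0 + 14 = 14)
U(Y) = -9/7 + Y**(3/2)/7 (U(Y) = -9/7 + (Y*sqrt(Y))/7 = -9/7 + Y**(3/2)/7)
q(Z) = -56 (q(Z) = 8*(-7) = -56)
q(a)*U(-6) + (18 + V(-5)) = -56*(-9/7 + (-6)**(3/2)/7) + (18 - 5) = -56*(-9/7 + (-6*I*sqrt(6))/7) + 13 = -56*(-9/7 - 6*I*sqrt(6)/7) + 13 = (72 + 48*I*sqrt(6)) + 13 = 85 + 48*I*sqrt(6)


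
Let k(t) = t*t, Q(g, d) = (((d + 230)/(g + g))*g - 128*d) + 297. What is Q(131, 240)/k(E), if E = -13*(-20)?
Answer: -7547/16900 ≈ -0.44657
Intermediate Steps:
Q(g, d) = 412 - 255*d/2 (Q(g, d) = (((230 + d)/((2*g)))*g - 128*d) + 297 = (((230 + d)*(1/(2*g)))*g - 128*d) + 297 = (((230 + d)/(2*g))*g - 128*d) + 297 = ((115 + d/2) - 128*d) + 297 = (115 - 255*d/2) + 297 = 412 - 255*d/2)
E = 260
k(t) = t²
Q(131, 240)/k(E) = (412 - 255/2*240)/(260²) = (412 - 30600)/67600 = -30188*1/67600 = -7547/16900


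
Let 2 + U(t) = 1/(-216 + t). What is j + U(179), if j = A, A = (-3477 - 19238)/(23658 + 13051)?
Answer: -3593630/1358233 ≈ -2.6458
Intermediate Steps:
A = -22715/36709 ≈ -0.61879
U(t) = -2 + 1/(-216 + t)
j = -22715/36709 ≈ -0.61879
j + U(179) = -22715/36709 + (433 - 2*179)/(-216 + 179) = -22715/36709 + (433 - 358)/(-37) = -22715/36709 - 1/37*75 = -22715/36709 - 75/37 = -3593630/1358233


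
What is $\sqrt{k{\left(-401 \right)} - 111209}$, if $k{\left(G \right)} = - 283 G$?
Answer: $\sqrt{2274} \approx 47.686$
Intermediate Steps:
$\sqrt{k{\left(-401 \right)} - 111209} = \sqrt{\left(-283\right) \left(-401\right) - 111209} = \sqrt{113483 - 111209} = \sqrt{2274}$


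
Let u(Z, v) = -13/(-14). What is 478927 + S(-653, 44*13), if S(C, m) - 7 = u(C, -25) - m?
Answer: 6697081/14 ≈ 4.7836e+5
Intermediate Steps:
u(Z, v) = 13/14 (u(Z, v) = -13*(-1/14) = 13/14)
S(C, m) = 111/14 - m (S(C, m) = 7 + (13/14 - m) = 111/14 - m)
478927 + S(-653, 44*13) = 478927 + (111/14 - 44*13) = 478927 + (111/14 - 1*572) = 478927 + (111/14 - 572) = 478927 - 7897/14 = 6697081/14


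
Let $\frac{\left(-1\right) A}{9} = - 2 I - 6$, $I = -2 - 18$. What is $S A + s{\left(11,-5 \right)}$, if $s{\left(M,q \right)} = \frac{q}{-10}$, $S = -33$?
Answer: $\frac{20197}{2} \approx 10099.0$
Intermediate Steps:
$I = -20$ ($I = -2 - 18 = -20$)
$A = -306$ ($A = - 9 \left(\left(-2\right) \left(-20\right) - 6\right) = - 9 \left(40 - 6\right) = \left(-9\right) 34 = -306$)
$s{\left(M,q \right)} = - \frac{q}{10}$ ($s{\left(M,q \right)} = q \left(- \frac{1}{10}\right) = - \frac{q}{10}$)
$S A + s{\left(11,-5 \right)} = \left(-33\right) \left(-306\right) - - \frac{1}{2} = 10098 + \frac{1}{2} = \frac{20197}{2}$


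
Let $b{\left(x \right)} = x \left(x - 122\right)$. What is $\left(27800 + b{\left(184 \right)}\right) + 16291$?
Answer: $55499$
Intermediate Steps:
$b{\left(x \right)} = x \left(-122 + x\right)$
$\left(27800 + b{\left(184 \right)}\right) + 16291 = \left(27800 + 184 \left(-122 + 184\right)\right) + 16291 = \left(27800 + 184 \cdot 62\right) + 16291 = \left(27800 + 11408\right) + 16291 = 39208 + 16291 = 55499$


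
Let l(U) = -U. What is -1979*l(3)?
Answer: 5937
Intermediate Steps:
-1979*l(3) = -(-1979)*3 = -1979*(-3) = 5937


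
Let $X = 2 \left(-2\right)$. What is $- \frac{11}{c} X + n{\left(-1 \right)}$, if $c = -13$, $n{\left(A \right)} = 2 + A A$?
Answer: $- \frac{5}{13} \approx -0.38462$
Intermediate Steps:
$n{\left(A \right)} = 2 + A^{2}$
$X = -4$
$- \frac{11}{c} X + n{\left(-1 \right)} = - \frac{11}{-13} \left(-4\right) + \left(2 + \left(-1\right)^{2}\right) = \left(-11\right) \left(- \frac{1}{13}\right) \left(-4\right) + \left(2 + 1\right) = \frac{11}{13} \left(-4\right) + 3 = - \frac{44}{13} + 3 = - \frac{5}{13}$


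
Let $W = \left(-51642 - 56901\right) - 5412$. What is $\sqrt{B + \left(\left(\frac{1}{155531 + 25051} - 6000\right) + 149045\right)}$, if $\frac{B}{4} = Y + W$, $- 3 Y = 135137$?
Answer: $\frac{i \sqrt{1786142207414678}}{60194} \approx 702.11 i$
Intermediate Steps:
$Y = - \frac{135137}{3}$ ($Y = \left(- \frac{1}{3}\right) 135137 = - \frac{135137}{3} \approx -45046.0$)
$W = -113955$ ($W = \left(-51642 - 56901\right) - 5412 = -108543 - 5412 = -113955$)
$B = - \frac{1908008}{3}$ ($B = 4 \left(- \frac{135137}{3} - 113955\right) = 4 \left(- \frac{477002}{3}\right) = - \frac{1908008}{3} \approx -6.36 \cdot 10^{5}$)
$\sqrt{B + \left(\left(\frac{1}{155531 + 25051} - 6000\right) + 149045\right)} = \sqrt{- \frac{1908008}{3} + \left(\left(\frac{1}{155531 + 25051} - 6000\right) + 149045\right)} = \sqrt{- \frac{1908008}{3} + \left(\left(\frac{1}{180582} - 6000\right) + 149045\right)} = \sqrt{- \frac{1908008}{3} + \left(- \frac{1083491999}{180582} + 149045\right)} = \sqrt{- \frac{1908008}{3} + \frac{25831352191}{180582}} = \sqrt{- \frac{29673093787}{60194}} = \frac{i \sqrt{1786142207414678}}{60194}$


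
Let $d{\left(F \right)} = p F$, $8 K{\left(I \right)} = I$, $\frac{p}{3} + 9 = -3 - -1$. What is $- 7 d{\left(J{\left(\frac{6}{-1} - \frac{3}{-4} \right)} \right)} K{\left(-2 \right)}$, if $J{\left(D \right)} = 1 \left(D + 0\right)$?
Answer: $\frac{4851}{16} \approx 303.19$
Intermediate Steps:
$p = -33$ ($p = -27 + 3 \left(-3 - -1\right) = -27 + 3 \left(-3 + 1\right) = -27 + 3 \left(-2\right) = -27 - 6 = -33$)
$K{\left(I \right)} = \frac{I}{8}$
$J{\left(D \right)} = D$ ($J{\left(D \right)} = 1 D = D$)
$d{\left(F \right)} = - 33 F$
$- 7 d{\left(J{\left(\frac{6}{-1} - \frac{3}{-4} \right)} \right)} K{\left(-2 \right)} = - 7 \left(- 33 \left(\frac{6}{-1} - \frac{3}{-4}\right)\right) \frac{1}{8} \left(-2\right) = - 7 \left(- 33 \left(6 \left(-1\right) - - \frac{3}{4}\right)\right) \left(- \frac{1}{4}\right) = - 7 \left(- 33 \left(-6 + \frac{3}{4}\right)\right) \left(- \frac{1}{4}\right) = - 7 \left(\left(-33\right) \left(- \frac{21}{4}\right)\right) \left(- \frac{1}{4}\right) = \left(-7\right) \frac{693}{4} \left(- \frac{1}{4}\right) = \left(- \frac{4851}{4}\right) \left(- \frac{1}{4}\right) = \frac{4851}{16}$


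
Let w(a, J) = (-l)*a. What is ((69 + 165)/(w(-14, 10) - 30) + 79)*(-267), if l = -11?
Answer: -1909317/92 ≈ -20753.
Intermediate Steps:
w(a, J) = 11*a (w(a, J) = (-1*(-11))*a = 11*a)
((69 + 165)/(w(-14, 10) - 30) + 79)*(-267) = ((69 + 165)/(11*(-14) - 30) + 79)*(-267) = (234/(-154 - 30) + 79)*(-267) = (234/(-184) + 79)*(-267) = (234*(-1/184) + 79)*(-267) = (-117/92 + 79)*(-267) = (7151/92)*(-267) = -1909317/92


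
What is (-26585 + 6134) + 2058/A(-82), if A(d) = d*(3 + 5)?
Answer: -6708957/328 ≈ -20454.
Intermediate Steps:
A(d) = 8*d (A(d) = d*8 = 8*d)
(-26585 + 6134) + 2058/A(-82) = (-26585 + 6134) + 2058/((8*(-82))) = -20451 + 2058/(-656) = -20451 + 2058*(-1/656) = -20451 - 1029/328 = -6708957/328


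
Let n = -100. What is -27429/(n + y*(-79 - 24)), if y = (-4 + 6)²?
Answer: 27429/512 ≈ 53.572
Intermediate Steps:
y = 4 (y = 2² = 4)
-27429/(n + y*(-79 - 24)) = -27429/(-100 + 4*(-79 - 24)) = -27429/(-100 + 4*(-103)) = -27429/(-100 - 412) = -27429/(-512) = -27429*(-1/512) = 27429/512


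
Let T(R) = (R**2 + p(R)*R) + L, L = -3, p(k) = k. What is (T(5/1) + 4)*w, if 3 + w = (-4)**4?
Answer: 12903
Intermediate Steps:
w = 253 (w = -3 + (-4)**4 = -3 + 256 = 253)
T(R) = -3 + 2*R**2 (T(R) = (R**2 + R*R) - 3 = (R**2 + R**2) - 3 = 2*R**2 - 3 = -3 + 2*R**2)
(T(5/1) + 4)*w = ((-3 + 2*(5/1)**2) + 4)*253 = ((-3 + 2*(5*1)**2) + 4)*253 = ((-3 + 2*5**2) + 4)*253 = ((-3 + 2*25) + 4)*253 = ((-3 + 50) + 4)*253 = (47 + 4)*253 = 51*253 = 12903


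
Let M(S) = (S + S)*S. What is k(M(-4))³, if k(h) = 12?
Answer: 1728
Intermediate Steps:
M(S) = 2*S² (M(S) = (2*S)*S = 2*S²)
k(M(-4))³ = 12³ = 1728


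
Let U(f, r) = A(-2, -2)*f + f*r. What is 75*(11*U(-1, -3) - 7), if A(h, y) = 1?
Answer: 1125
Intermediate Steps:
U(f, r) = f + f*r (U(f, r) = 1*f + f*r = f + f*r)
75*(11*U(-1, -3) - 7) = 75*(11*(-(1 - 3)) - 7) = 75*(11*(-1*(-2)) - 7) = 75*(11*2 - 7) = 75*(22 - 7) = 75*15 = 1125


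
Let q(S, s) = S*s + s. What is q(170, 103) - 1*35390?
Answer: -17777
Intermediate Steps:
q(S, s) = s + S*s
q(170, 103) - 1*35390 = 103*(1 + 170) - 1*35390 = 103*171 - 35390 = 17613 - 35390 = -17777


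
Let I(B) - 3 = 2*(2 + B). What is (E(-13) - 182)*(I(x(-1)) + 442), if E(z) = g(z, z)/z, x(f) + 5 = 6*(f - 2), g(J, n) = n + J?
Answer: -72540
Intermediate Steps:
g(J, n) = J + n
x(f) = -17 + 6*f (x(f) = -5 + 6*(f - 2) = -5 + 6*(-2 + f) = -5 + (-12 + 6*f) = -17 + 6*f)
E(z) = 2 (E(z) = (z + z)/z = (2*z)/z = 2)
I(B) = 7 + 2*B (I(B) = 3 + 2*(2 + B) = 3 + (4 + 2*B) = 7 + 2*B)
(E(-13) - 182)*(I(x(-1)) + 442) = (2 - 182)*((7 + 2*(-17 + 6*(-1))) + 442) = -180*((7 + 2*(-17 - 6)) + 442) = -180*((7 + 2*(-23)) + 442) = -180*((7 - 46) + 442) = -180*(-39 + 442) = -180*403 = -72540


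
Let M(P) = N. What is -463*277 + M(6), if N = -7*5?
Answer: -128286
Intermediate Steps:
N = -35
M(P) = -35
-463*277 + M(6) = -463*277 - 35 = -128251 - 35 = -128286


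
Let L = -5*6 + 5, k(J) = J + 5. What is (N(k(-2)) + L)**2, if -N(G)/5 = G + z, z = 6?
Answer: 4900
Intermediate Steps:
k(J) = 5 + J
N(G) = -30 - 5*G (N(G) = -5*(G + 6) = -5*(6 + G) = -30 - 5*G)
L = -25 (L = -30 + 5 = -25)
(N(k(-2)) + L)**2 = ((-30 - 5*(5 - 2)) - 25)**2 = ((-30 - 5*3) - 25)**2 = ((-30 - 15) - 25)**2 = (-45 - 25)**2 = (-70)**2 = 4900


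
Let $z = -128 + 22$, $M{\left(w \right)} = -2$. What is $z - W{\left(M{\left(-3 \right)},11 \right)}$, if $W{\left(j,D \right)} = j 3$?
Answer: $-100$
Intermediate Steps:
$W{\left(j,D \right)} = 3 j$
$z = -106$
$z - W{\left(M{\left(-3 \right)},11 \right)} = -106 - 3 \left(-2\right) = -106 - -6 = -106 + 6 = -100$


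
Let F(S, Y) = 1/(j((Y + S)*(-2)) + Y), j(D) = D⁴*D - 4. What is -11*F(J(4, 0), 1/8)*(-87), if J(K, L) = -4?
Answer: 979968/28625183 ≈ 0.034234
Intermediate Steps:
j(D) = -4 + D⁵ (j(D) = D⁵ - 4 = -4 + D⁵)
F(S, Y) = 1/(-4 + Y + (-2*S - 2*Y)⁵) (F(S, Y) = 1/((-4 + ((Y + S)*(-2))⁵) + Y) = 1/((-4 + ((S + Y)*(-2))⁵) + Y) = 1/((-4 + (-2*S - 2*Y)⁵) + Y) = 1/(-4 + Y + (-2*S - 2*Y)⁵))
-11*F(J(4, 0), 1/8)*(-87) = -(-11)/(4 - 1/8 + 32*(-4 + 1/8)⁵)*(-87) = -(-11)/(4 - 1*⅛ + 32*(-4 + ⅛)⁵)*(-87) = -(-11)/(4 - ⅛ + 32*(-31/8)⁵)*(-87) = -(-11)/(4 - ⅛ + 32*(-28629151/32768))*(-87) = -(-11)/(4 - ⅛ - 28629151/1024)*(-87) = -(-11)/(-28625183/1024)*(-87) = -(-11)*(-1024)/28625183*(-87) = -11*1024/28625183*(-87) = -11264/28625183*(-87) = 979968/28625183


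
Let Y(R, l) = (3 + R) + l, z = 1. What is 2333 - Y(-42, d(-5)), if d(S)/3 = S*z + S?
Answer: 2402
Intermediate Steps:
d(S) = 6*S (d(S) = 3*(S*1 + S) = 3*(S + S) = 3*(2*S) = 6*S)
Y(R, l) = 3 + R + l
2333 - Y(-42, d(-5)) = 2333 - (3 - 42 + 6*(-5)) = 2333 - (3 - 42 - 30) = 2333 - 1*(-69) = 2333 + 69 = 2402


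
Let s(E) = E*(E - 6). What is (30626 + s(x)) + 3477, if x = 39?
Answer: 35390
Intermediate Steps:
s(E) = E*(-6 + E)
(30626 + s(x)) + 3477 = (30626 + 39*(-6 + 39)) + 3477 = (30626 + 39*33) + 3477 = (30626 + 1287) + 3477 = 31913 + 3477 = 35390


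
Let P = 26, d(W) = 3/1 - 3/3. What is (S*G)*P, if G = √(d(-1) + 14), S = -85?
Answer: -8840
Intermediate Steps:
d(W) = 2 (d(W) = 3*1 - 3*⅓ = 3 - 1 = 2)
G = 4 (G = √(2 + 14) = √16 = 4)
(S*G)*P = -85*4*26 = -340*26 = -8840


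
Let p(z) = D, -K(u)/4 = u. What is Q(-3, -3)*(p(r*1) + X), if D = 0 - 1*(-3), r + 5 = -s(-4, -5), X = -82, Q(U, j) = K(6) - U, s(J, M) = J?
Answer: 1659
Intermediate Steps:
K(u) = -4*u
Q(U, j) = -24 - U (Q(U, j) = -4*6 - U = -24 - U)
r = -1 (r = -5 - 1*(-4) = -5 + 4 = -1)
D = 3 (D = 0 + 3 = 3)
p(z) = 3
Q(-3, -3)*(p(r*1) + X) = (-24 - 1*(-3))*(3 - 82) = (-24 + 3)*(-79) = -21*(-79) = 1659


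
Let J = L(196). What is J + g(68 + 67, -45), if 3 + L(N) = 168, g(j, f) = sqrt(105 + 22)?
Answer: 165 + sqrt(127) ≈ 176.27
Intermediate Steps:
g(j, f) = sqrt(127)
L(N) = 165 (L(N) = -3 + 168 = 165)
J = 165
J + g(68 + 67, -45) = 165 + sqrt(127)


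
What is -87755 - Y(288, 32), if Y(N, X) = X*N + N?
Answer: -97259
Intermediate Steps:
Y(N, X) = N + N*X (Y(N, X) = N*X + N = N + N*X)
-87755 - Y(288, 32) = -87755 - 288*(1 + 32) = -87755 - 288*33 = -87755 - 1*9504 = -87755 - 9504 = -97259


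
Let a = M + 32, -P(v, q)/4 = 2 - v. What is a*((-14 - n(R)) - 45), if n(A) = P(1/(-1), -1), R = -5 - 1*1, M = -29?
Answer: -141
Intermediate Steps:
P(v, q) = -8 + 4*v (P(v, q) = -4*(2 - v) = -8 + 4*v)
R = -6 (R = -5 - 1 = -6)
n(A) = -12 (n(A) = -8 + 4/(-1) = -8 + 4*(-1) = -8 - 4 = -12)
a = 3 (a = -29 + 32 = 3)
a*((-14 - n(R)) - 45) = 3*((-14 - 1*(-12)) - 45) = 3*((-14 + 12) - 45) = 3*(-2 - 45) = 3*(-47) = -141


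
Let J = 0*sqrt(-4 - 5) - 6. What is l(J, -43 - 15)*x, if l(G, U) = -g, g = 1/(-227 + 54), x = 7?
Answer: 7/173 ≈ 0.040462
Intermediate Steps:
J = -6 (J = 0*sqrt(-9) - 6 = 0*(3*I) - 6 = 0 - 6 = -6)
g = -1/173 (g = 1/(-173) = -1/173 ≈ -0.0057803)
l(G, U) = 1/173 (l(G, U) = -1*(-1/173) = 1/173)
l(J, -43 - 15)*x = (1/173)*7 = 7/173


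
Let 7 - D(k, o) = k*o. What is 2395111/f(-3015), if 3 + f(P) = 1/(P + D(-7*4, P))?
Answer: -209399764508/262285 ≈ -7.9837e+5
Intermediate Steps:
D(k, o) = 7 - k*o
f(P) = -3 + 1/(7 + 29*P) (f(P) = -3 + 1/(P + (7 - (-7*4)*P)) = -3 + 1/(P + (7 - 1*(-28)*P)) = -3 + 1/(P + (7 + 28*P)) = -3 + 1/(7 + 29*P))
2395111/f(-3015) = 2395111/(((-20 - 87*(-3015))/(7 + 29*(-3015)))) = 2395111/(((-20 + 262305)/(7 - 87435))) = 2395111/((262285/(-87428))) = 2395111/((-1/87428*262285)) = 2395111/(-262285/87428) = 2395111*(-87428/262285) = -209399764508/262285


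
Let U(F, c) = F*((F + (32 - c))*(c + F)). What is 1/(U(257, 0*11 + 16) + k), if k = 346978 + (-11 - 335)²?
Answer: 1/19620647 ≈ 5.0967e-8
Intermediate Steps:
k = 466694 (k = 346978 + (-346)² = 346978 + 119716 = 466694)
U(F, c) = F*(F + c)*(32 + F - c) (U(F, c) = F*((32 + F - c)*(F + c)) = F*((F + c)*(32 + F - c)) = F*(F + c)*(32 + F - c))
1/(U(257, 0*11 + 16) + k) = 1/(257*(257² - (0*11 + 16)² + 32*257 + 32*(0*11 + 16)) + 466694) = 1/(257*(66049 - (0 + 16)² + 8224 + 32*(0 + 16)) + 466694) = 1/(257*(66049 - 1*16² + 8224 + 32*16) + 466694) = 1/(257*(66049 - 1*256 + 8224 + 512) + 466694) = 1/(257*(66049 - 256 + 8224 + 512) + 466694) = 1/(257*74529 + 466694) = 1/(19153953 + 466694) = 1/19620647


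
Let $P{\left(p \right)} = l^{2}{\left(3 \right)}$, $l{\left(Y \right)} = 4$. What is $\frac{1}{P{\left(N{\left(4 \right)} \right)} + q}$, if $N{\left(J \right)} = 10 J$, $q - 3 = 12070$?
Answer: $\frac{1}{12089} \approx 8.272 \cdot 10^{-5}$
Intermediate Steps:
$q = 12073$ ($q = 3 + 12070 = 12073$)
$P{\left(p \right)} = 16$ ($P{\left(p \right)} = 4^{2} = 16$)
$\frac{1}{P{\left(N{\left(4 \right)} \right)} + q} = \frac{1}{16 + 12073} = \frac{1}{12089}$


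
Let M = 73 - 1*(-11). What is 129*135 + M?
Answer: 17499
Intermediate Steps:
M = 84 (M = 73 + 11 = 84)
129*135 + M = 129*135 + 84 = 17415 + 84 = 17499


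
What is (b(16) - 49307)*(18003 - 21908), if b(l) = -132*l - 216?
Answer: 201634675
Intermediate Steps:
b(l) = -216 - 132*l
(b(16) - 49307)*(18003 - 21908) = ((-216 - 132*16) - 49307)*(18003 - 21908) = ((-216 - 2112) - 49307)*(-3905) = (-2328 - 49307)*(-3905) = -51635*(-3905) = 201634675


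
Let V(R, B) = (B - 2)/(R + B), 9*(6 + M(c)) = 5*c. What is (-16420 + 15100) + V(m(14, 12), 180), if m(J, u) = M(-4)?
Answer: -1019559/773 ≈ -1319.0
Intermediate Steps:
M(c) = -6 + 5*c/9 (M(c) = -6 + (5*c)/9 = -6 + 5*c/9)
m(J, u) = -74/9 (m(J, u) = -6 + (5/9)*(-4) = -6 - 20/9 = -74/9)
V(R, B) = (-2 + B)/(B + R)
(-16420 + 15100) + V(m(14, 12), 180) = (-16420 + 15100) + (-2 + 180)/(180 - 74/9) = -1320 + 178/(1546/9) = -1320 + (9/1546)*178 = -1320 + 801/773 = -1019559/773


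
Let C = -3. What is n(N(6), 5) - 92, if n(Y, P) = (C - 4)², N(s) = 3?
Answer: -43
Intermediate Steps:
n(Y, P) = 49 (n(Y, P) = (-3 - 4)² = (-7)² = 49)
n(N(6), 5) - 92 = 49 - 92 = -43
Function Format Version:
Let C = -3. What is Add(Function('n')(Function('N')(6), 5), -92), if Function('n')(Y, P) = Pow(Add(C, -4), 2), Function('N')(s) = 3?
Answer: -43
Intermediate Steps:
Function('n')(Y, P) = 49 (Function('n')(Y, P) = Pow(Add(-3, -4), 2) = Pow(-7, 2) = 49)
Add(Function('n')(Function('N')(6), 5), -92) = Add(49, -92) = -43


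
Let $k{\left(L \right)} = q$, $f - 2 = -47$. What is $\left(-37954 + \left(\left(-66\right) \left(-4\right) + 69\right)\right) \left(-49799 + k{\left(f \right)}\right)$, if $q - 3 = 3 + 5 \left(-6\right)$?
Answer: $1874391083$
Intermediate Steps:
$f = -45$ ($f = 2 - 47 = -45$)
$q = -24$ ($q = 3 + \left(3 + 5 \left(-6\right)\right) = 3 + \left(3 - 30\right) = 3 - 27 = -24$)
$k{\left(L \right)} = -24$
$\left(-37954 + \left(\left(-66\right) \left(-4\right) + 69\right)\right) \left(-49799 + k{\left(f \right)}\right) = \left(-37954 + \left(\left(-66\right) \left(-4\right) + 69\right)\right) \left(-49799 - 24\right) = \left(-37954 + \left(264 + 69\right)\right) \left(-49823\right) = \left(-37954 + 333\right) \left(-49823\right) = \left(-37621\right) \left(-49823\right) = 1874391083$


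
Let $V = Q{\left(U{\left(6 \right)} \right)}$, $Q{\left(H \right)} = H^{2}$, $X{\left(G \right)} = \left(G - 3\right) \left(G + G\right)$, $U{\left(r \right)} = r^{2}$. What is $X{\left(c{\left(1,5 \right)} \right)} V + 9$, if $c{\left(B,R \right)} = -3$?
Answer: $46665$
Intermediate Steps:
$X{\left(G \right)} = 2 G \left(-3 + G\right)$ ($X{\left(G \right)} = \left(-3 + G\right) 2 G = 2 G \left(-3 + G\right)$)
$V = 1296$ ($V = \left(6^{2}\right)^{2} = 36^{2} = 1296$)
$X{\left(c{\left(1,5 \right)} \right)} V + 9 = 2 \left(-3\right) \left(-3 - 3\right) 1296 + 9 = 2 \left(-3\right) \left(-6\right) 1296 + 9 = 36 \cdot 1296 + 9 = 46656 + 9 = 46665$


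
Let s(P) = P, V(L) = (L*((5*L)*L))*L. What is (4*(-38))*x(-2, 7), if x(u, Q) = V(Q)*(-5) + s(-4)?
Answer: 9124408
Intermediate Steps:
V(L) = 5*L⁴ (V(L) = (L*(5*L²))*L = (5*L³)*L = 5*L⁴)
x(u, Q) = -4 - 25*Q⁴ (x(u, Q) = (5*Q⁴)*(-5) - 4 = -25*Q⁴ - 4 = -4 - 25*Q⁴)
(4*(-38))*x(-2, 7) = (4*(-38))*(-4 - 25*7⁴) = -152*(-4 - 25*2401) = -152*(-4 - 60025) = -152*(-60029) = 9124408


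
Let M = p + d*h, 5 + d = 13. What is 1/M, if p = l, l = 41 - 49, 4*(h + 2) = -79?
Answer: -1/182 ≈ -0.0054945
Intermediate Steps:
d = 8 (d = -5 + 13 = 8)
h = -87/4 (h = -2 + (1/4)*(-79) = -2 - 79/4 = -87/4 ≈ -21.750)
l = -8
p = -8
M = -182 (M = -8 + 8*(-87/4) = -8 - 174 = -182)
1/M = 1/(-182) = -1/182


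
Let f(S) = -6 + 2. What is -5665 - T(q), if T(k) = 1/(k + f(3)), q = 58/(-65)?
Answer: -1801405/318 ≈ -5664.8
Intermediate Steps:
f(S) = -4
q = -58/65 (q = 58*(-1/65) = -58/65 ≈ -0.89231)
T(k) = 1/(-4 + k) (T(k) = 1/(k - 4) = 1/(-4 + k))
-5665 - T(q) = -5665 - 1/(-4 - 58/65) = -5665 - 1/(-318/65) = -5665 - 1*(-65/318) = -5665 + 65/318 = -1801405/318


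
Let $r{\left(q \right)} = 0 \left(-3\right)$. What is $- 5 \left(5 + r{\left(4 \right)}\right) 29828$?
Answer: $-745700$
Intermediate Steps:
$r{\left(q \right)} = 0$
$- 5 \left(5 + r{\left(4 \right)}\right) 29828 = - 5 \left(5 + 0\right) 29828 = \left(-5\right) 5 \cdot 29828 = \left(-25\right) 29828 = -745700$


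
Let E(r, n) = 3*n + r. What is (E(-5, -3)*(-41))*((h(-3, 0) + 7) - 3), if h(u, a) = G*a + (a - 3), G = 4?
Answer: 574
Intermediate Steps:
E(r, n) = r + 3*n
h(u, a) = -3 + 5*a (h(u, a) = 4*a + (a - 3) = 4*a + (-3 + a) = -3 + 5*a)
(E(-5, -3)*(-41))*((h(-3, 0) + 7) - 3) = ((-5 + 3*(-3))*(-41))*(((-3 + 5*0) + 7) - 3) = ((-5 - 9)*(-41))*(((-3 + 0) + 7) - 3) = (-14*(-41))*((-3 + 7) - 3) = 574*(4 - 3) = 574*1 = 574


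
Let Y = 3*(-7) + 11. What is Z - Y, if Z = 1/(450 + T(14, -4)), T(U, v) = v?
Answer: 4461/446 ≈ 10.002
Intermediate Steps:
Y = -10 (Y = -21 + 11 = -10)
Z = 1/446 (Z = 1/(450 - 4) = 1/446 ≈ 0.0022422)
Z - Y = 1/446 - 1*(-10) = 1/446 + 10 = 4461/446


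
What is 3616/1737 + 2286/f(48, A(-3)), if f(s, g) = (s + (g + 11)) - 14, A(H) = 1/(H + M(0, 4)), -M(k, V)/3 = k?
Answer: 6198445/116379 ≈ 53.261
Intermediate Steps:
M(k, V) = -3*k
A(H) = 1/H (A(H) = 1/(H - 3*0) = 1/(H + 0) = 1/H)
f(s, g) = -3 + g + s (f(s, g) = (s + (11 + g)) - 14 = (11 + g + s) - 14 = -3 + g + s)
3616/1737 + 2286/f(48, A(-3)) = 3616/1737 + 2286/(-3 + 1/(-3) + 48) = 3616*(1/1737) + 2286/(-3 - 1/3 + 48) = 3616/1737 + 2286/(134/3) = 3616/1737 + 2286*(3/134) = 3616/1737 + 3429/67 = 6198445/116379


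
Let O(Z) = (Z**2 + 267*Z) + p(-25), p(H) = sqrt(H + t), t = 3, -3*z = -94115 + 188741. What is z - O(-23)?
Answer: -25930 - I*sqrt(22) ≈ -25930.0 - 4.6904*I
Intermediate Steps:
z = -31542 (z = -(-94115 + 188741)/3 = -1/3*94626 = -31542)
p(H) = sqrt(3 + H) (p(H) = sqrt(H + 3) = sqrt(3 + H))
O(Z) = Z**2 + 267*Z + I*sqrt(22) (O(Z) = (Z**2 + 267*Z) + sqrt(3 - 25) = (Z**2 + 267*Z) + sqrt(-22) = (Z**2 + 267*Z) + I*sqrt(22) = Z**2 + 267*Z + I*sqrt(22))
z - O(-23) = -31542 - ((-23)**2 + 267*(-23) + I*sqrt(22)) = -31542 - (529 - 6141 + I*sqrt(22)) = -31542 - (-5612 + I*sqrt(22)) = -31542 + (5612 - I*sqrt(22)) = -25930 - I*sqrt(22)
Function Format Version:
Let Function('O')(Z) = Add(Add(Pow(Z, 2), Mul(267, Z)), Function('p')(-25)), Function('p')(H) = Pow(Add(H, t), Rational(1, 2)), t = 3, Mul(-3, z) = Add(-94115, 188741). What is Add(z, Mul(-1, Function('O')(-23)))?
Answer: Add(-25930, Mul(-1, I, Pow(22, Rational(1, 2)))) ≈ Add(-25930., Mul(-4.6904, I))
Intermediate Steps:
z = -31542 (z = Mul(Rational(-1, 3), Add(-94115, 188741)) = Mul(Rational(-1, 3), 94626) = -31542)
Function('p')(H) = Pow(Add(3, H), Rational(1, 2)) (Function('p')(H) = Pow(Add(H, 3), Rational(1, 2)) = Pow(Add(3, H), Rational(1, 2)))
Function('O')(Z) = Add(Pow(Z, 2), Mul(267, Z), Mul(I, Pow(22, Rational(1, 2)))) (Function('O')(Z) = Add(Add(Pow(Z, 2), Mul(267, Z)), Pow(Add(3, -25), Rational(1, 2))) = Add(Add(Pow(Z, 2), Mul(267, Z)), Pow(-22, Rational(1, 2))) = Add(Add(Pow(Z, 2), Mul(267, Z)), Mul(I, Pow(22, Rational(1, 2)))) = Add(Pow(Z, 2), Mul(267, Z), Mul(I, Pow(22, Rational(1, 2)))))
Add(z, Mul(-1, Function('O')(-23))) = Add(-31542, Mul(-1, Add(Pow(-23, 2), Mul(267, -23), Mul(I, Pow(22, Rational(1, 2)))))) = Add(-31542, Mul(-1, Add(529, -6141, Mul(I, Pow(22, Rational(1, 2)))))) = Add(-31542, Mul(-1, Add(-5612, Mul(I, Pow(22, Rational(1, 2)))))) = Add(-31542, Add(5612, Mul(-1, I, Pow(22, Rational(1, 2))))) = Add(-25930, Mul(-1, I, Pow(22, Rational(1, 2))))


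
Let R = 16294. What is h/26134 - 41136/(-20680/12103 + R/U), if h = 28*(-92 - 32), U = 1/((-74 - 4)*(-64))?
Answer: -214439668167830/1607982126043661 ≈ -0.13336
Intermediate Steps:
U = 1/4992 (U = 1/(-78*(-64)) = 1/4992 ≈ 0.00020032)
h = -3472 (h = 28*(-124) = -3472)
h/26134 - 41136/(-20680/12103 + R/U) = -3472/26134 - 41136/(-20680/12103 + 16294/(1/4992)) = -3472*1/26134 - 41136/(-20680*1/12103 + 16294*4992) = -1736/13067 - 41136/(-20680/12103 + 81339648) = -1736/13067 - 41136/984453739064/12103 = -1736/13067 - 41136*12103/984453739064 = -1736/13067 - 62233626/123056717383 = -214439668167830/1607982126043661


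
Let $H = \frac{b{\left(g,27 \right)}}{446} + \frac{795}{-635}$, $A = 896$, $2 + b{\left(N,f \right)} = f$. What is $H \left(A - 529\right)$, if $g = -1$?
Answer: $- \frac{24860213}{56642} \approx -438.9$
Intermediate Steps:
$b{\left(N,f \right)} = -2 + f$
$H = - \frac{67739}{56642}$ ($H = \frac{-2 + 27}{446} + \frac{795}{-635} = 25 \cdot \frac{1}{446} + 795 \left(- \frac{1}{635}\right) = \frac{25}{446} - \frac{159}{127} = - \frac{67739}{56642} \approx -1.1959$)
$H \left(A - 529\right) = - \frac{67739 \left(896 - 529\right)}{56642} = \left(- \frac{67739}{56642}\right) 367 = - \frac{24860213}{56642}$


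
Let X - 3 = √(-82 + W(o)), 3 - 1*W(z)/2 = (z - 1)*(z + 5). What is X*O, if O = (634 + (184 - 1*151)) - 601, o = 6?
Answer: 198 + 66*I*√186 ≈ 198.0 + 900.12*I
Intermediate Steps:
W(z) = 6 - 2*(-1 + z)*(5 + z) (W(z) = 6 - 2*(z - 1)*(z + 5) = 6 - 2*(-1 + z)*(5 + z))
X = 3 + I*√186 (X = 3 + √(-82 + (16 - 8*6 - 2*6²)) = 3 + √(-82 + (16 - 48 - 2*36)) = 3 + √(-82 + (16 - 48 - 72)) = 3 + √(-82 - 104) = 3 + √(-186) = 3 + I*√186 ≈ 3.0 + 13.638*I)
O = 66 (O = (634 + (184 - 151)) - 601 = (634 + 33) - 601 = 667 - 601 = 66)
X*O = (3 + I*√186)*66 = 198 + 66*I*√186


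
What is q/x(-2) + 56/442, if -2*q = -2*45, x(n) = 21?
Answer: 3511/1547 ≈ 2.2696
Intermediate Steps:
q = 45 (q = -(-1)*45 = -½*(-90) = 45)
q/x(-2) + 56/442 = 45/21 + 56/442 = 45*(1/21) + 56*(1/442) = 15/7 + 28/221 = 3511/1547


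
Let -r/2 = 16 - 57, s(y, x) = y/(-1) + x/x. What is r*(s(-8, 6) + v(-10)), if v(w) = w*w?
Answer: 8938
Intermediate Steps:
v(w) = w**2
s(y, x) = 1 - y (s(y, x) = y*(-1) + 1 = -y + 1 = 1 - y)
r = 82 (r = -2*(16 - 57) = -2*(-41) = 82)
r*(s(-8, 6) + v(-10)) = 82*((1 - 1*(-8)) + (-10)**2) = 82*((1 + 8) + 100) = 82*(9 + 100) = 82*109 = 8938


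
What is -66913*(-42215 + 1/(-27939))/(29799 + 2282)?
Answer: 11274313665274/128044437 ≈ 88050.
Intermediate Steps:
-66913*(-42215 + 1/(-27939))/(29799 + 2282) = -66913/(32081/(-42215 - 1/27939)) = -66913/(32081/(-1179444886/27939)) = -66913/(32081*(-27939/1179444886)) = -66913/(-896311059/1179444886) = -66913*(-1179444886/896311059) = 11274313665274/128044437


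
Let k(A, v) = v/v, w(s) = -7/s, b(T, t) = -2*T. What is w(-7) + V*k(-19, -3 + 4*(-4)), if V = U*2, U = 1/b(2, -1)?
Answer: ½ ≈ 0.50000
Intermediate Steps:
U = -¼ (U = 1/(-2*2) = 1/(-4) = -¼ ≈ -0.25000)
k(A, v) = 1
V = -½ (V = -¼*2 = -½ ≈ -0.50000)
w(-7) + V*k(-19, -3 + 4*(-4)) = -7/(-7) - ½*1 = -7*(-⅐) - ½ = 1 - ½ = ½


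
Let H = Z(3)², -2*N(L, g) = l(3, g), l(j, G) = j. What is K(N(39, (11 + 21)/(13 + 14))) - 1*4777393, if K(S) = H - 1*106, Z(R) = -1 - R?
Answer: -4777483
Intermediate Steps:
N(L, g) = -3/2 (N(L, g) = -½*3 = -3/2)
H = 16 (H = (-1 - 1*3)² = (-1 - 3)² = (-4)² = 16)
K(S) = -90 (K(S) = 16 - 1*106 = 16 - 106 = -90)
K(N(39, (11 + 21)/(13 + 14))) - 1*4777393 = -90 - 1*4777393 = -90 - 4777393 = -4777483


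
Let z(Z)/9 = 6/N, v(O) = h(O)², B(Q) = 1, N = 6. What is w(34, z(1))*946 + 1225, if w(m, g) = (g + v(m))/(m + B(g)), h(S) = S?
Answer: 228993/7 ≈ 32713.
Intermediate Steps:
v(O) = O²
z(Z) = 9 (z(Z) = 9*(6/6) = 9*(6*(⅙)) = 9*1 = 9)
w(m, g) = (g + m²)/(1 + m) (w(m, g) = (g + m²)/(m + 1) = (g + m²)/(1 + m))
w(34, z(1))*946 + 1225 = ((9 + 34²)/(1 + 34))*946 + 1225 = ((9 + 1156)/35)*946 + 1225 = ((1/35)*1165)*946 + 1225 = (233/7)*946 + 1225 = 220418/7 + 1225 = 228993/7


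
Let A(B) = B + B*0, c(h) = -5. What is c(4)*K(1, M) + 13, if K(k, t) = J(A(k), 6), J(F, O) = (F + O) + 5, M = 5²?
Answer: -47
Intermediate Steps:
M = 25
A(B) = B (A(B) = B + 0 = B)
J(F, O) = 5 + F + O
K(k, t) = 11 + k (K(k, t) = 5 + k + 6 = 11 + k)
c(4)*K(1, M) + 13 = -5*(11 + 1) + 13 = -5*12 + 13 = -60 + 13 = -47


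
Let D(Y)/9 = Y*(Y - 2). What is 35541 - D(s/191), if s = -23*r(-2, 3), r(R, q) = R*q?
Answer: 1296874269/36481 ≈ 35549.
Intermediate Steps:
s = 138 (s = -(-46)*3 = -23*(-6) = 138)
D(Y) = 9*Y*(-2 + Y) (D(Y) = 9*(Y*(Y - 2)) = 9*(Y*(-2 + Y)) = 9*Y*(-2 + Y))
35541 - D(s/191) = 35541 - 9*138/191*(-2 + 138/191) = 35541 - 9*138*(1/191)*(-2 + 138*(1/191)) = 35541 - 9*138*(-2 + 138/191)/191 = 35541 - 9*138*(-244)/(191*191) = 35541 - 1*(-303048/36481) = 35541 + 303048/36481 = 1296874269/36481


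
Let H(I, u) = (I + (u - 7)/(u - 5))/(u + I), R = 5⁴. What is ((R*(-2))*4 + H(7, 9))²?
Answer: 25595200225/1024 ≈ 2.4995e+7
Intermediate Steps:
R = 625
H(I, u) = (I + (-7 + u)/(-5 + u))/(I + u)
((R*(-2))*4 + H(7, 9))² = ((625*(-2))*4 + (-7 + 9 - 5*7 + 7*9)/(9² - 5*7 - 5*9 + 7*9))² = (-1250*4 + (-7 + 9 - 35 + 63)/(81 - 35 - 45 + 63))² = (-5000 + 30/64)² = (-5000 + (1/64)*30)² = (-5000 + 15/32)² = (-159985/32)² = 25595200225/1024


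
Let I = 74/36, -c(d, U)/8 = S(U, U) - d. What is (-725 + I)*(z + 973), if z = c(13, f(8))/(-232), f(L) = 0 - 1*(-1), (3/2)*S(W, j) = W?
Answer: -550540991/783 ≈ -7.0312e+5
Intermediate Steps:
S(W, j) = 2*W/3
f(L) = 1 (f(L) = 0 + 1 = 1)
c(d, U) = 8*d - 16*U/3 (c(d, U) = -8*(2*U/3 - d) = -8*(-d + 2*U/3) = 8*d - 16*U/3)
z = -37/87 (z = (8*13 - 16/3*1)/(-232) = (104 - 16/3)*(-1/232) = (296/3)*(-1/232) = -37/87 ≈ -0.42529)
I = 37/18 (I = 74*(1/36) = 37/18 ≈ 2.0556)
(-725 + I)*(z + 973) = (-725 + 37/18)*(-37/87 + 973) = -13013/18*84614/87 = -550540991/783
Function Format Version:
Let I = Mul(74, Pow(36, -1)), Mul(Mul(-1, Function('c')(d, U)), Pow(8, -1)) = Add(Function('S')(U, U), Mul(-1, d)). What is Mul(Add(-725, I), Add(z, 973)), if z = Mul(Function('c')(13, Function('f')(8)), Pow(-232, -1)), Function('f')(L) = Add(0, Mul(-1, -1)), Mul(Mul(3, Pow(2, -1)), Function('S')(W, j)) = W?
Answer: Rational(-550540991, 783) ≈ -7.0312e+5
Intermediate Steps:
Function('S')(W, j) = Mul(Rational(2, 3), W)
Function('f')(L) = 1 (Function('f')(L) = Add(0, 1) = 1)
Function('c')(d, U) = Add(Mul(8, d), Mul(Rational(-16, 3), U)) (Function('c')(d, U) = Mul(-8, Add(Mul(Rational(2, 3), U), Mul(-1, d))) = Mul(-8, Add(Mul(-1, d), Mul(Rational(2, 3), U))) = Add(Mul(8, d), Mul(Rational(-16, 3), U)))
z = Rational(-37, 87) (z = Mul(Add(Mul(8, 13), Mul(Rational(-16, 3), 1)), Pow(-232, -1)) = Mul(Add(104, Rational(-16, 3)), Rational(-1, 232)) = Mul(Rational(296, 3), Rational(-1, 232)) = Rational(-37, 87) ≈ -0.42529)
I = Rational(37, 18) (I = Mul(74, Rational(1, 36)) = Rational(37, 18) ≈ 2.0556)
Mul(Add(-725, I), Add(z, 973)) = Mul(Add(-725, Rational(37, 18)), Add(Rational(-37, 87), 973)) = Mul(Rational(-13013, 18), Rational(84614, 87)) = Rational(-550540991, 783)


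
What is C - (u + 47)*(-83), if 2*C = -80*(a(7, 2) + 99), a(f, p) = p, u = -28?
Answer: -2463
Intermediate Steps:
C = -4040 (C = (-80*(2 + 99))/2 = (-80*101)/2 = (½)*(-8080) = -4040)
C - (u + 47)*(-83) = -4040 - (-28 + 47)*(-83) = -4040 - 19*(-83) = -4040 - 1*(-1577) = -4040 + 1577 = -2463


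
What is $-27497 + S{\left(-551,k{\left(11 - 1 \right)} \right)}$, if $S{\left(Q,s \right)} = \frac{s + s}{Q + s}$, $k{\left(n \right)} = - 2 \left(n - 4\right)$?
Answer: $- \frac{15480787}{563} \approx -27497.0$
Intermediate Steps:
$k{\left(n \right)} = 8 - 2 n$ ($k{\left(n \right)} = - 2 \left(-4 + n\right) = 8 - 2 n$)
$S{\left(Q,s \right)} = \frac{2 s}{Q + s}$
$-27497 + S{\left(-551,k{\left(11 - 1 \right)} \right)} = -27497 + \frac{2 \left(8 - 2 \left(11 - 1\right)\right)}{-551 + \left(8 - 2 \left(11 - 1\right)\right)} = -27497 + \frac{2 \left(8 - 20\right)}{-551 + \left(8 - 20\right)} = -27497 + 2 \left(-12\right) \frac{1}{-551 - 12} = -27497 + 2 \left(-12\right) \frac{1}{-563} = -27497 + 2 \left(-12\right) \left(- \frac{1}{563}\right) = -27497 + \frac{24}{563} = - \frac{15480787}{563}$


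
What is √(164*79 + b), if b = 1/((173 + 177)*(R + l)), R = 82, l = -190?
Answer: 17*√71172822/1260 ≈ 113.82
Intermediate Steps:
b = -1/37800 (b = 1/((173 + 177)*(82 - 190)) = 1/(350*(-108)) = (1/350)*(-1/108) = -1/37800 ≈ -2.6455e-5)
√(164*79 + b) = √(164*79 - 1/37800) = √(12956 - 1/37800) = √(489736799/37800) = 17*√71172822/1260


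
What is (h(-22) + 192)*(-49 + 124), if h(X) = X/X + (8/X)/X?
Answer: 1751625/121 ≈ 14476.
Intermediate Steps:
h(X) = 1 + 8/X²
(h(-22) + 192)*(-49 + 124) = ((1 + 8/(-22)²) + 192)*(-49 + 124) = ((1 + 8*(1/484)) + 192)*75 = ((1 + 2/121) + 192)*75 = (123/121 + 192)*75 = (23355/121)*75 = 1751625/121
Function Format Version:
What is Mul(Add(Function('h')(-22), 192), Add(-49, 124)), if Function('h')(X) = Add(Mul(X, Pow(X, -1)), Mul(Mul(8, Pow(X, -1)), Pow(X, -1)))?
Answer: Rational(1751625, 121) ≈ 14476.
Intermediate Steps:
Function('h')(X) = Add(1, Mul(8, Pow(X, -2)))
Mul(Add(Function('h')(-22), 192), Add(-49, 124)) = Mul(Add(Add(1, Mul(8, Pow(-22, -2))), 192), Add(-49, 124)) = Mul(Add(Add(1, Mul(8, Rational(1, 484))), 192), 75) = Mul(Add(Add(1, Rational(2, 121)), 192), 75) = Mul(Add(Rational(123, 121), 192), 75) = Mul(Rational(23355, 121), 75) = Rational(1751625, 121)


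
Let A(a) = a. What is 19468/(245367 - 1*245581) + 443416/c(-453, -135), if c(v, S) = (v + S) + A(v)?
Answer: -57578606/111387 ≈ -516.92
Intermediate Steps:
c(v, S) = S + 2*v (c(v, S) = (v + S) + v = (S + v) + v = S + 2*v)
19468/(245367 - 1*245581) + 443416/c(-453, -135) = 19468/(245367 - 1*245581) + 443416/(-135 + 2*(-453)) = 19468/(245367 - 245581) + 443416/(-135 - 906) = 19468/(-214) + 443416/(-1041) = 19468*(-1/214) + 443416*(-1/1041) = -9734/107 - 443416/1041 = -57578606/111387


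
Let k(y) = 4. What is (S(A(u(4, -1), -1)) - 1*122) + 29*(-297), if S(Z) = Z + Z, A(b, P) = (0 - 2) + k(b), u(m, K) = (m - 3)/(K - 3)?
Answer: -8731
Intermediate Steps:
u(m, K) = (-3 + m)/(-3 + K)
A(b, P) = 2 (A(b, P) = (0 - 2) + 4 = -2 + 4 = 2)
S(Z) = 2*Z
(S(A(u(4, -1), -1)) - 1*122) + 29*(-297) = (2*2 - 1*122) + 29*(-297) = (4 - 122) - 8613 = -118 - 8613 = -8731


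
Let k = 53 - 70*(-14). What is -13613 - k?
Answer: -14646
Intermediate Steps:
k = 1033 (k = 53 + 980 = 1033)
-13613 - k = -13613 - 1*1033 = -13613 - 1033 = -14646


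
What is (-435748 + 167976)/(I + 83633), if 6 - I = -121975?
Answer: -133886/102807 ≈ -1.3023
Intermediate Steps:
I = 121981 (I = 6 - 1*(-121975) = 6 + 121975 = 121981)
(-435748 + 167976)/(I + 83633) = (-435748 + 167976)/(121981 + 83633) = -267772/205614 = -267772*1/205614 = -133886/102807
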